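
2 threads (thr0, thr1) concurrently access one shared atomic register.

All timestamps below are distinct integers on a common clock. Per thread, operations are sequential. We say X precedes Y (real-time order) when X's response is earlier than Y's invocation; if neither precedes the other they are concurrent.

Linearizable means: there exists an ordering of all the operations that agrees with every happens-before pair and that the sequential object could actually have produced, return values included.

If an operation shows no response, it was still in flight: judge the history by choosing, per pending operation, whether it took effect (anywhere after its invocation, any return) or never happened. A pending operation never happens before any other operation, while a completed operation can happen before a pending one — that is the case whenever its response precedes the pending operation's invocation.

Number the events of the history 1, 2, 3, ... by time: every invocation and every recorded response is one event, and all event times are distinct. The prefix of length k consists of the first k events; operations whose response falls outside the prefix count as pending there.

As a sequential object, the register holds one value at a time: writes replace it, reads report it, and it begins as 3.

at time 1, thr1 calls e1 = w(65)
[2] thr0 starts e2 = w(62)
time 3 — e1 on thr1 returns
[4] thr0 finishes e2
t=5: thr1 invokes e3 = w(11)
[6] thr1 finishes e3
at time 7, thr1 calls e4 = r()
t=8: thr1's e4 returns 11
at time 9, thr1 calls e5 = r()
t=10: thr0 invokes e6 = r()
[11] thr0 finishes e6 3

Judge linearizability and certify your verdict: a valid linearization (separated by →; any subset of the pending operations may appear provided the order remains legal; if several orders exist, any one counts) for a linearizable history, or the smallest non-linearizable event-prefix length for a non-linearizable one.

not linearizable — minimal violating prefix: 11 events

through event 10 a valid linearization exists; event 11 (e6 responding at time 11) ends that
5 completed operations, 2 real-time-consistent orders — every atomic register replay fails
completion choices over the 1 pending operation (e5) were checked; none helps
one such order, e1, e2, e3, e4, e6 (pending dropped), breaks at step 5 where e6 r() → 3 is illegal
one such order, e2, e1, e3, e4, e6 (pending dropped), breaks at step 5 where e6 r() → 3 is illegal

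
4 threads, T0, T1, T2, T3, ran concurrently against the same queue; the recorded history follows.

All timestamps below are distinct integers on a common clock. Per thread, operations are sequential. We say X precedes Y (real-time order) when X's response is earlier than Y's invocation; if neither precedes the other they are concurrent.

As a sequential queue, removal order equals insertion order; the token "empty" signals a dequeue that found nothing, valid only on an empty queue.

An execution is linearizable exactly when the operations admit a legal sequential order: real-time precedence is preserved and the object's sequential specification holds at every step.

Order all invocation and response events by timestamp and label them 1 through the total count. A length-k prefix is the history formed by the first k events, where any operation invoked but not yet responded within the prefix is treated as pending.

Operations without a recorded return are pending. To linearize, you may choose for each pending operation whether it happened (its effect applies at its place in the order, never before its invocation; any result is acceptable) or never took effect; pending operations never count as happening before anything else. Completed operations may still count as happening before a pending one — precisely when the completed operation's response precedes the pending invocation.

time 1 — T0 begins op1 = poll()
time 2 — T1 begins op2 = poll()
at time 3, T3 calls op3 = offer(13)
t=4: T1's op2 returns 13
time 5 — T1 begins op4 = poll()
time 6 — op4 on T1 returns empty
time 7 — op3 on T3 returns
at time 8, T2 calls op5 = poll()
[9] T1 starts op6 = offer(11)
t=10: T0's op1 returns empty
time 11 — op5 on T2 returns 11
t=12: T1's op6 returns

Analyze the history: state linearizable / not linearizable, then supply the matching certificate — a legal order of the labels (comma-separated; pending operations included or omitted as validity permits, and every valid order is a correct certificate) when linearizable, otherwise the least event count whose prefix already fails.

1. op1 poll() → empty, leaving queue <>
2. op3 offer(13), leaving queue <13>
3. op2 poll() → 13, leaving queue <>
4. op4 poll() → empty, leaving queue <>
5. op6 offer(11), leaving queue <11>
6. op5 poll() → 11, leaving queue <>

linearizable — witness: op1, op3, op2, op4, op6, op5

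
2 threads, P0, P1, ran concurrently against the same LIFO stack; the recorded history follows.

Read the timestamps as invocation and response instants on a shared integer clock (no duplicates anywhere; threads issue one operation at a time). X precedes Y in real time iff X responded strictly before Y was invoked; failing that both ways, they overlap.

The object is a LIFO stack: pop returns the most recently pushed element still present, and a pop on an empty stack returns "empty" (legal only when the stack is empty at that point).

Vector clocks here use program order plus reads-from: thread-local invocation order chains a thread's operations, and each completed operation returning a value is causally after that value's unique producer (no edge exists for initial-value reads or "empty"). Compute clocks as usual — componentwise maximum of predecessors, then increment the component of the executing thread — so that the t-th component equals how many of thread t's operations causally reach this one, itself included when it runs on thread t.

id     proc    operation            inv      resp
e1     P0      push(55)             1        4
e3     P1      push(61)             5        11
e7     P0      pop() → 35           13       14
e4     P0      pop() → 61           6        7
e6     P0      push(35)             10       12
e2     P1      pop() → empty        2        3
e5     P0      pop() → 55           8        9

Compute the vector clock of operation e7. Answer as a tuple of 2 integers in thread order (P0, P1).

root op e2, invoked 2: fresh clock plus P1's own tick → (0, 1)
root op e1, invoked 1: fresh clock plus P0's own tick → (1, 0)
from VC(e2)=(0, 1), e3 (invoked 5) maxes components and bumps P1 → (0, 2)
from VC(e1)=(1, 0), VC(e3)=(0, 2), e4 (invoked 6) maxes components and bumps P0 → (2, 2)
from VC(e1)=(1, 0), VC(e4)=(2, 2), e5 (invoked 8) maxes components and bumps P0 → (3, 2)
from VC(e5)=(3, 2), e6 (invoked 10) maxes components and bumps P0 → (4, 2)
from VC(e6)=(4, 2), e7 (invoked 13) maxes components and bumps P0 → (5, 2)
target: VC(e7) = (5, 2)

(5, 2)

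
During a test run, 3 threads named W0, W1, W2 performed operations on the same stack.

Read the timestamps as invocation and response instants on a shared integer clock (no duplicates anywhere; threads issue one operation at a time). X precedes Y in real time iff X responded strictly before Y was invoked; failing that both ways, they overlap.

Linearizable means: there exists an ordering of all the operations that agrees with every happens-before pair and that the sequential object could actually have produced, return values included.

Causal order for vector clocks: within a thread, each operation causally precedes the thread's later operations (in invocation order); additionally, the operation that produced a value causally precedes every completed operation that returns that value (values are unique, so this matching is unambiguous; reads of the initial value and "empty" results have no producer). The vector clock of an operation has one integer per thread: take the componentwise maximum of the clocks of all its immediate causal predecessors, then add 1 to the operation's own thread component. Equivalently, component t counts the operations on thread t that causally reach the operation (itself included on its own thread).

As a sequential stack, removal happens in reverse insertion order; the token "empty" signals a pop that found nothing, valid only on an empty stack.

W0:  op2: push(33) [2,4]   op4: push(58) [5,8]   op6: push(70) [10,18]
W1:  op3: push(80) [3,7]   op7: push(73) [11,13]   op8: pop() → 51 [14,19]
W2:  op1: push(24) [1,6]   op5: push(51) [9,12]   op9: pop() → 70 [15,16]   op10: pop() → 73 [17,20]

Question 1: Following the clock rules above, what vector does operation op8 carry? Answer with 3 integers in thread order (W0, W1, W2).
(0, 3, 2)

op1, invoked 1, has no incoming edges; only W2's bump applies → (0, 0, 1)
op3, invoked 3, has no incoming edges; only W1's bump applies → (0, 1, 0)
op2, invoked 2, has no incoming edges; only W0's bump applies → (1, 0, 0)
op5 (invocation 9): componentwise max over VC(op1)=(0, 0, 1), +1 at W2, giving (0, 0, 2)
op7 (invocation 11): componentwise max over VC(op3)=(0, 1, 0), +1 at W1, giving (0, 2, 0)
op4 (invocation 5): componentwise max over VC(op2)=(1, 0, 0), +1 at W0, giving (2, 0, 0)
op6 (invocation 10): componentwise max over VC(op4)=(2, 0, 0), +1 at W0, giving (3, 0, 0)
op8 (invocation 14): componentwise max over VC(op5)=(0, 0, 2), VC(op7)=(0, 2, 0), +1 at W1, giving (0, 3, 2)
op9 (invocation 15): componentwise max over VC(op5)=(0, 0, 2), VC(op6)=(3, 0, 0), +1 at W2, giving (3, 0, 3)
op10 (invocation 17): componentwise max over VC(op7)=(0, 2, 0), VC(op9)=(3, 0, 3), +1 at W2, giving (3, 2, 4)
target: VC(op8) = (0, 3, 2)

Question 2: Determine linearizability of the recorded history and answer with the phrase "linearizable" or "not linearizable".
linearizable

witness order: op1, op2, op3, op4, op5, op7, op6, op9, op10, op8
step 1: op1 push(24) — stack <24>
step 2: op2 push(33) — stack <24,33>
step 3: op3 push(80) — stack <24,33,80>
step 4: op4 push(58) — stack <24,33,80,58>
step 5: op5 push(51) — stack <24,33,80,58,51>
step 6: op7 push(73) — stack <24,33,80,58,51,73>
step 7: op6 push(70) — stack <24,33,80,58,51,73,70>
step 8: op9 pop() → 70 — stack <24,33,80,58,51,73>
step 9: op10 pop() → 73 — stack <24,33,80,58,51>
step 10: op8 pop() → 51 — stack <24,33,80,58>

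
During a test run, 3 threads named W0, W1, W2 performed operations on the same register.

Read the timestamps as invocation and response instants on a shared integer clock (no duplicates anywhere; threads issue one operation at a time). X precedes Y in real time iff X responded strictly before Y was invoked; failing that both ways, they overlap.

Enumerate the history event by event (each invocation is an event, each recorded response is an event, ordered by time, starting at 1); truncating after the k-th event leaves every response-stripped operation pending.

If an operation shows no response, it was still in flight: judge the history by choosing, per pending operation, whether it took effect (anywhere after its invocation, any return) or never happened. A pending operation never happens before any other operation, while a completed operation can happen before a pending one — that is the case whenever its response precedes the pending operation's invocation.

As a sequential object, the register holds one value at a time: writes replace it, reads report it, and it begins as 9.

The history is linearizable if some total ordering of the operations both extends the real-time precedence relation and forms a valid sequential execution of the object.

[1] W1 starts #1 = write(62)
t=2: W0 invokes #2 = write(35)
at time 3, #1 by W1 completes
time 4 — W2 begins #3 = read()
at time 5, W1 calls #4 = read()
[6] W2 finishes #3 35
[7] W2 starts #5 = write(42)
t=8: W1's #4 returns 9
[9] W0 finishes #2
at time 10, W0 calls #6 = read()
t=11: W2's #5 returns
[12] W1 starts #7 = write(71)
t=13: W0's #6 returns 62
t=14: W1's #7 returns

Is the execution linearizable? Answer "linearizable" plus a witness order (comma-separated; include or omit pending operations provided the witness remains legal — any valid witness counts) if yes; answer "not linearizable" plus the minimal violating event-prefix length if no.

the violation lands at event 8, #4's response at time 8: events 1..7 linearize, events 1..8 do not
2 orders of the 3 completed register ops respect real time; none is legal
every completion of the 2 pending operations (#2, #5) was checked; none linearizes
one such order, #1, #3, #4 (pending dropped), breaks at step 2 where #3 read() → 35 is illegal
one such order, #1, #4, #3 (pending dropped), breaks at step 2 where #4 read() → 9 is illegal

not linearizable — minimal violating prefix: 8 events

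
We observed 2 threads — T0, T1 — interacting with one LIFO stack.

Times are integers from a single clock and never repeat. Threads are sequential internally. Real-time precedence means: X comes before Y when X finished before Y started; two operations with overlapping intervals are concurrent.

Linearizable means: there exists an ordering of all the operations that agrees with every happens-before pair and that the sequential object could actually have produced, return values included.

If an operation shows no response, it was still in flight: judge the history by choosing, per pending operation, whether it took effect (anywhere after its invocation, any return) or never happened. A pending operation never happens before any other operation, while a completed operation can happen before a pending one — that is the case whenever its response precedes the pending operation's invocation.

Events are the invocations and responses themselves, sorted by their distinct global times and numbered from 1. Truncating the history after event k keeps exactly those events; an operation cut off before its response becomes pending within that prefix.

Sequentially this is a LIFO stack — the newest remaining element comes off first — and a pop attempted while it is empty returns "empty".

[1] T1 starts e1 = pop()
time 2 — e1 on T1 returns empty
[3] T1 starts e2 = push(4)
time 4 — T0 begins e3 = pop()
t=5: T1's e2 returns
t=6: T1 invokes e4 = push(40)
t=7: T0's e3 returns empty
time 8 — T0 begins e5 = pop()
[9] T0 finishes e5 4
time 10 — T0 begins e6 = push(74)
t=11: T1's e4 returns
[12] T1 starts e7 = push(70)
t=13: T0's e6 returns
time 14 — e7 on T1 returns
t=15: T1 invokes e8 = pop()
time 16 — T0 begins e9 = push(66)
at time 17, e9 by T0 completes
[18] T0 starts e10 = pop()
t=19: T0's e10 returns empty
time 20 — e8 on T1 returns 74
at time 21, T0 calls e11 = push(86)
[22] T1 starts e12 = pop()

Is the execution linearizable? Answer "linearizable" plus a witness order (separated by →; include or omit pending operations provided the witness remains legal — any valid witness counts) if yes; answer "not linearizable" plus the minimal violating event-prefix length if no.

not linearizable — minimal violating prefix: 19 events

cut after 18 events: linearizable; cut after 19 events (e10 responds, time 19): not linearizable
all 12 real-time-respecting orders fail — 9 completed LIFO stack operations, no legal replay
every completion of the 1 pending operation (e8) was checked; none linearizes
take e1, e2, e3, e4, e5, e6, e7, e9, e10 (pending dropped): step 3 already fails, because e3 pop() → empty cannot occur there
take e1, e2, e3, e4, e5, e7, e6, e9, e10 (pending dropped): step 3 already fails, because e3 pop() → empty cannot occur there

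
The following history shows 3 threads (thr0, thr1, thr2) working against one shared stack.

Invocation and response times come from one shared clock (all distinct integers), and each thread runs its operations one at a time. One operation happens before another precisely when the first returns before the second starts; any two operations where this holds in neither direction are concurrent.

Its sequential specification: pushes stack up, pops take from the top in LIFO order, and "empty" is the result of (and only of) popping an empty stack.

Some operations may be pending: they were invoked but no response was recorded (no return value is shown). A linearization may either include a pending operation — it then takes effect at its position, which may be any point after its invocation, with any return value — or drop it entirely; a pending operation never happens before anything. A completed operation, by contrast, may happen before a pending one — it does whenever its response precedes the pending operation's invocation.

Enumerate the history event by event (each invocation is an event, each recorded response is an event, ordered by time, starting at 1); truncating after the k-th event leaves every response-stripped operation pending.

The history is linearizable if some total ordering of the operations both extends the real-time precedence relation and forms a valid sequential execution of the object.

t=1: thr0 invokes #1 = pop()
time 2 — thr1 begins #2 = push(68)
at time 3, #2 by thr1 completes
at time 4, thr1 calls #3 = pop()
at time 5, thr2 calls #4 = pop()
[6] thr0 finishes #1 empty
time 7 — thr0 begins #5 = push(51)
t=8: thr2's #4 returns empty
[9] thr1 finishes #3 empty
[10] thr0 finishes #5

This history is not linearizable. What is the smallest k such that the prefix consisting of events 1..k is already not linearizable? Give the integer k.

9

a valid linearization of events 1..8 exists, for instance #1, #2, #3, #4:
1. #1 pop() → empty, leaving stack <>
2. #2 push(68), leaving stack <68>
3. #3 pop() (pending, included), leaving stack <>
4. #4 pop() → empty, leaving stack <>
adding event 9 (#3 responds at 9) leaves no legal real-time order
including or dropping the 1 pending operation (#5) in any combination fails
e.g. #1, #2, #3, #4 (pending dropped): illegal at step 3, since #3 pop() → empty cannot apply there
e.g. #1, #2, #4, #3 (pending dropped): illegal at step 3, since #4 pop() → empty cannot apply there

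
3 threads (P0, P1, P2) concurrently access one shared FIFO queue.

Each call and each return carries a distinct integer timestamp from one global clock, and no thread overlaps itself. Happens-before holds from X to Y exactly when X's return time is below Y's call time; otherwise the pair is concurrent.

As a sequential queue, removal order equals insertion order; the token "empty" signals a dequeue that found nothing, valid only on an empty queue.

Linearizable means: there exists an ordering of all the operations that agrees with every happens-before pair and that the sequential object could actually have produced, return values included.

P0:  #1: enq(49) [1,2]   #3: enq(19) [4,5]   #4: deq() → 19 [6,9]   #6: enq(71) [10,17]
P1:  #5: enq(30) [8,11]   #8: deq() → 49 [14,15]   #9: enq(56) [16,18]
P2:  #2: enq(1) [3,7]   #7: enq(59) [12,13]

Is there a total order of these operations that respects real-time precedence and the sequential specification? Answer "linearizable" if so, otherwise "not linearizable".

not linearizable

the violation lands at event 9, #4's response at time 9: events 1..8 linearize, events 1..9 do not
checked exhaustively: 3 real-time-consistent orders of 4 completed operations, zero legal FIFO queue replays
include/drop combinations of the 1 pending operation (#5) were all tried; none helps
one such order, #1, #2, #3, #4 (pending dropped), breaks at step 4 where #4 deq() → 19 is illegal
one such order, #1, #3, #2, #4 (pending dropped), breaks at step 4 where #4 deq() → 19 is illegal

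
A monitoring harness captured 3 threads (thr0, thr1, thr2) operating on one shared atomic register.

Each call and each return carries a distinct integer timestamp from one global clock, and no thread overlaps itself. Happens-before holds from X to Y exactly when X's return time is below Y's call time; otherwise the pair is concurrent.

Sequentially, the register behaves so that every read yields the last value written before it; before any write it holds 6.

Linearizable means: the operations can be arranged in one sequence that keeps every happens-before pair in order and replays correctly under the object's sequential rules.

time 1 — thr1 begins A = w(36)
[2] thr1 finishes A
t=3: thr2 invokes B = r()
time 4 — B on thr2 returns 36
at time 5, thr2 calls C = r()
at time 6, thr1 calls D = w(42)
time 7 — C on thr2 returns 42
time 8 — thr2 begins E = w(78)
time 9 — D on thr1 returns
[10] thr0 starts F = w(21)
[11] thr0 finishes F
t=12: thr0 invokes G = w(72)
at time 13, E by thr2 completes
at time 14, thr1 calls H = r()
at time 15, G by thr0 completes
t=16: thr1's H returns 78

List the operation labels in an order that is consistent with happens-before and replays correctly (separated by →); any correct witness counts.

A → B → D → C → F → E → H → G

after step 1 (A w(36)): value 36
after step 2 (B r() → 36): value 36
after step 3 (D w(42)): value 42
after step 4 (C r() → 42): value 42
after step 5 (F w(21)): value 21
after step 6 (E w(78)): value 78
after step 7 (H r() → 78): value 78
after step 8 (G w(72)): value 72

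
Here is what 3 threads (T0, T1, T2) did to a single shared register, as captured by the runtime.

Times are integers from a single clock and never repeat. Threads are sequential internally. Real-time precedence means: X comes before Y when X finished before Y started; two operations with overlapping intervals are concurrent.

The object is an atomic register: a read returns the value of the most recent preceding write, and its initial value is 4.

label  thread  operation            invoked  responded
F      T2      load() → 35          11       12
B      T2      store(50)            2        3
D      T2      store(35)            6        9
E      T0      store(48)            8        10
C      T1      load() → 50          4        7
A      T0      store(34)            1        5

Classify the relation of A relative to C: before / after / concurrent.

concurrent

A spans [1,5], C spans [4,7]
the intervals overlap in both directions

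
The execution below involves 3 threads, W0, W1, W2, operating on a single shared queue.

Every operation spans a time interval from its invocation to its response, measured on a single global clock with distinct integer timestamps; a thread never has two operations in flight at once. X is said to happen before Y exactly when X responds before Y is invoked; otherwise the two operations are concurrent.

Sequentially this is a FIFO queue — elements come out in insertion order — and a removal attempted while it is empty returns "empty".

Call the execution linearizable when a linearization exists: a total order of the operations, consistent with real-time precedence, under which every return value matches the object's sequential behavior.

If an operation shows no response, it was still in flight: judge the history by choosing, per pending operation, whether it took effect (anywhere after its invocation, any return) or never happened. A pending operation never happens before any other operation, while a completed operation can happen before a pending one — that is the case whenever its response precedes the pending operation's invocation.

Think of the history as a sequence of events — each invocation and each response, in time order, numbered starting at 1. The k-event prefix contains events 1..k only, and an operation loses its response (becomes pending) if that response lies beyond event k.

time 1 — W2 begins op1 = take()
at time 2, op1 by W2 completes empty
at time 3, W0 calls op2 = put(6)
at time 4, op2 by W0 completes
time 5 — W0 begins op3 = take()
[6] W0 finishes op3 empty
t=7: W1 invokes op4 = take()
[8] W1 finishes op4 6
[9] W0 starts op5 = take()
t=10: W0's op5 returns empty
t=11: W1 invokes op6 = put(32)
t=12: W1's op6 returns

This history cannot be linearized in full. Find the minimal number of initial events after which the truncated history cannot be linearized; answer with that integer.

6

one valid order for events 1..5 is op1, op2:
step 1: op1 take() → empty — queue <>
step 2: op2 put(6) — queue <6>
with event 6 included (op3 responding at time 6), all real-time-consistent orders fail
one such order, op1, op2, op3, breaks at step 3 where op3 take() → empty is illegal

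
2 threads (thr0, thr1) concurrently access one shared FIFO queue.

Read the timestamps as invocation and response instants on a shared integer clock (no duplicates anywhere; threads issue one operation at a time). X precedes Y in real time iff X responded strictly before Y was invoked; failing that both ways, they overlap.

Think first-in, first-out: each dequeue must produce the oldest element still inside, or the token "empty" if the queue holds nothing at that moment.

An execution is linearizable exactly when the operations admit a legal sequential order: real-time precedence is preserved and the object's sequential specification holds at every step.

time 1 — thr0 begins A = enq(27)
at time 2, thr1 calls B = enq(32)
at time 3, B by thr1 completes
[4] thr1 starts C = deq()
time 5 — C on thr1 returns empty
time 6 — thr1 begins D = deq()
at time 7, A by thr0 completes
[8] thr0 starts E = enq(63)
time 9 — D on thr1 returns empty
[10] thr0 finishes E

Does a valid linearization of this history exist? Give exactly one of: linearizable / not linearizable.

prefix check: 1..4 passes, 1..5 fails once C's time-5 response joins
exhaustive check: the 2 completed FIFO queue ops admit one real-time order; illegal
include/drop combinations of the 1 pending operation (A) were all tried; none helps
e.g. B, C (pending dropped): illegal at step 2, since C deq() → empty cannot apply there

not linearizable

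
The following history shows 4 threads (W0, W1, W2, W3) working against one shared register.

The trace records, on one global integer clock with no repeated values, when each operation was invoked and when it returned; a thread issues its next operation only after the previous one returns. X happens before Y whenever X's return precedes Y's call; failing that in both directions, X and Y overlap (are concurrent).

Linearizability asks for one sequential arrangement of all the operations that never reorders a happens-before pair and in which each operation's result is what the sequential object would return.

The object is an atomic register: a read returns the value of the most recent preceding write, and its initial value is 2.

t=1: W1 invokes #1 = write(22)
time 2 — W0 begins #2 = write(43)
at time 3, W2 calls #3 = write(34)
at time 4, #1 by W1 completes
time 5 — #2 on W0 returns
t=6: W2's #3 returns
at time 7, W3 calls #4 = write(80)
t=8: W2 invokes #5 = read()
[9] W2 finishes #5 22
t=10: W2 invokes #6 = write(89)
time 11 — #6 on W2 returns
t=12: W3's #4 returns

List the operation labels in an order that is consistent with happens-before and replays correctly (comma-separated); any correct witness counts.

#2, #3, #1, #5, #4, #6

1. #2 write(43), leaving value 43
2. #3 write(34), leaving value 34
3. #1 write(22), leaving value 22
4. #5 read() → 22, leaving value 22
5. #4 write(80), leaving value 80
6. #6 write(89), leaving value 89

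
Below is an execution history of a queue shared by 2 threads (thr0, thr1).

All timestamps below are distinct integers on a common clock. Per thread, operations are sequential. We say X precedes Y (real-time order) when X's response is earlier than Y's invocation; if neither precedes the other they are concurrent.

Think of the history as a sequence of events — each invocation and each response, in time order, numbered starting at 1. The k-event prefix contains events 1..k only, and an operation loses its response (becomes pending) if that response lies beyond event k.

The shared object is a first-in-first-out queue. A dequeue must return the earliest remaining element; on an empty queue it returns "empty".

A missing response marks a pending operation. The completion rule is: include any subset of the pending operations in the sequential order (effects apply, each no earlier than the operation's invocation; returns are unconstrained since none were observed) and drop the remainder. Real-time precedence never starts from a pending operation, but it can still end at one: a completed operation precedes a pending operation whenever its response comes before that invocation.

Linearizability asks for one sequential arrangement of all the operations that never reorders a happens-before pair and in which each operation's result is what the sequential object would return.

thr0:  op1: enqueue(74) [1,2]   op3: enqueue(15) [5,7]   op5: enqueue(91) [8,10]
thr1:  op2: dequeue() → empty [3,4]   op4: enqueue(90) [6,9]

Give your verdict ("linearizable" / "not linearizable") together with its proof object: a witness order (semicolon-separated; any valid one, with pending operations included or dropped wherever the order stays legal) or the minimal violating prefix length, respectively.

cut after 3 events: linearizable; cut after 4 events (op2 responds, time 4): not linearizable
exactly one order of the 2 completed ops respects real time; the queue replay fails
e.g. op1, op2: illegal at step 2, since op2 dequeue() → empty cannot apply there

not linearizable — minimal violating prefix: 4 events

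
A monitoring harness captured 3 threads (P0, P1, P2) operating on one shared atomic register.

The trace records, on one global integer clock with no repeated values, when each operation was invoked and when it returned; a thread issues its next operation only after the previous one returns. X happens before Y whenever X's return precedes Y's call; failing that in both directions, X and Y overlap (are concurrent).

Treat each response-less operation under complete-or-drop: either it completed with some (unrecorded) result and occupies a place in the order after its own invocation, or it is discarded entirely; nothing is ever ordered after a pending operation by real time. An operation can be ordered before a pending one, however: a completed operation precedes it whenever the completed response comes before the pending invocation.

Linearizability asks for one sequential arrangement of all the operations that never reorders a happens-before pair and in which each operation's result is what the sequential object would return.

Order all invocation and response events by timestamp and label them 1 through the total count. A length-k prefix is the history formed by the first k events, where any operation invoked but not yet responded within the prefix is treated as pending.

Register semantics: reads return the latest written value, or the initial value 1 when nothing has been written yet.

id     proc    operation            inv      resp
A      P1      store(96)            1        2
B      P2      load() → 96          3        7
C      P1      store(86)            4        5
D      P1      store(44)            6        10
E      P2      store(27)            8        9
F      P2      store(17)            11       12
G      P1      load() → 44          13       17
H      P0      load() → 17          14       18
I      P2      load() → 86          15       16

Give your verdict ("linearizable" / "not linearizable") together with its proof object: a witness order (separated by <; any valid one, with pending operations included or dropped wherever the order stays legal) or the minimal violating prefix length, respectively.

not linearizable — minimal violating prefix: 16 events

already the first 16 events (up to I's response at time 16) admit no linearization; the first 15 still do
5 orders of the 7 completed atomic register ops respect real time; none is legal
include/drop combinations of the 2 pending operations (G, H) were all tried; none helps
for example A, B, C, D, E, F, I (pending dropped) fails at step 7: I load() → 86 is not legal there
for example A, B, C, E, D, F, I (pending dropped) fails at step 7: I load() → 86 is not legal there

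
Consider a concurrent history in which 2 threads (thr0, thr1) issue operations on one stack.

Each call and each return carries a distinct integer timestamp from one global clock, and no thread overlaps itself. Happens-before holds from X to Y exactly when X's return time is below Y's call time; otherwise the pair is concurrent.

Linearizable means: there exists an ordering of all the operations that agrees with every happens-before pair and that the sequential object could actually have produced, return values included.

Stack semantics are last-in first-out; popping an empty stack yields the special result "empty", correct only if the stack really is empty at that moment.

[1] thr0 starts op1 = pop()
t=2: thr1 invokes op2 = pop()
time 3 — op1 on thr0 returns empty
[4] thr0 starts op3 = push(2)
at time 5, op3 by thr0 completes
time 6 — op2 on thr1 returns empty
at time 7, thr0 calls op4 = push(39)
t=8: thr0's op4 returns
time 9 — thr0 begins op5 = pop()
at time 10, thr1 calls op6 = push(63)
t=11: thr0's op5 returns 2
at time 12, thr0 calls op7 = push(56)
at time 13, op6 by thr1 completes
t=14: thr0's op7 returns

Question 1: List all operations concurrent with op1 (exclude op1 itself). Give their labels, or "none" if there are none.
op2

overlap test against op1 [1,3]: concurrent iff the interval meets 1..3
op2 [2,6]: concurrent
op3 [4,5]: after
op4 [7,8]: after
op5 [9,11]: after
op6 [10,13]: after
op7 [12,14]: after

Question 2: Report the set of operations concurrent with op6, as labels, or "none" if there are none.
op5, op7

op6 runs from 10 to 13; window-overlapping ops are concurrent
op1 [1,3]: before
op2 [2,6]: before
op3 [4,5]: before
op4 [7,8]: before
op5 [9,11]: concurrent
op7 [12,14]: concurrent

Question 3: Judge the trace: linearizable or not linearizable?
not linearizable

the violation lands at event 11, op5's response at time 11: events 1..10 linearize, events 1..11 do not
5 completed operations, 3 real-time-consistent orders — every stack replay fails
including or dropping the 1 pending operation (op6) in any combination fails
one such order, op1, op2, op3, op4, op5 (pending dropped), breaks at step 5 where op5 pop() → 2 is illegal
one such order, op1, op3, op2, op4, op5 (pending dropped), breaks at step 3 where op2 pop() → empty is illegal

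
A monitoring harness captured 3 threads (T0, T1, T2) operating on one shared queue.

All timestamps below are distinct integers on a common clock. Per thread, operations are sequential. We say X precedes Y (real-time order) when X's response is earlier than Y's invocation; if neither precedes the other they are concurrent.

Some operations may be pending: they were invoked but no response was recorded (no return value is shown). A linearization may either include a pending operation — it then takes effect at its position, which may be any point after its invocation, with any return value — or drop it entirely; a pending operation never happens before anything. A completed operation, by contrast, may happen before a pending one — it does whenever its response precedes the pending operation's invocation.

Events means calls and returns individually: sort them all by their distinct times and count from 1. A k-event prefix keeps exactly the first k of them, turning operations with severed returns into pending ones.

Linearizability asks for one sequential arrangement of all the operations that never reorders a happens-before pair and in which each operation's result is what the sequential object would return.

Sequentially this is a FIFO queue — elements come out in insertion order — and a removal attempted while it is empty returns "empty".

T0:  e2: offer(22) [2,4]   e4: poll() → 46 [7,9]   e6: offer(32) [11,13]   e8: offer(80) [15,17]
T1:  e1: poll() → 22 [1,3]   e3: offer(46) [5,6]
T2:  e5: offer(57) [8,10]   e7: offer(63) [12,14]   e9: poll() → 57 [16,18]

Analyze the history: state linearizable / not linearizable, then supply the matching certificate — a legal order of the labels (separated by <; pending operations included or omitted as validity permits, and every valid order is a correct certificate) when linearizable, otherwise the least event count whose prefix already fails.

linearizable — witness: e2 < e1 < e3 < e4 < e5 < e6 < e7 < e8 < e9

after step 1 (e2 offer(22)): queue <22>
after step 2 (e1 poll() → 22): queue <>
after step 3 (e3 offer(46)): queue <46>
after step 4 (e4 poll() → 46): queue <>
after step 5 (e5 offer(57)): queue <57>
after step 6 (e6 offer(32)): queue <57,32>
after step 7 (e7 offer(63)): queue <57,32,63>
after step 8 (e8 offer(80)): queue <57,32,63,80>
after step 9 (e9 poll() → 57): queue <32,63,80>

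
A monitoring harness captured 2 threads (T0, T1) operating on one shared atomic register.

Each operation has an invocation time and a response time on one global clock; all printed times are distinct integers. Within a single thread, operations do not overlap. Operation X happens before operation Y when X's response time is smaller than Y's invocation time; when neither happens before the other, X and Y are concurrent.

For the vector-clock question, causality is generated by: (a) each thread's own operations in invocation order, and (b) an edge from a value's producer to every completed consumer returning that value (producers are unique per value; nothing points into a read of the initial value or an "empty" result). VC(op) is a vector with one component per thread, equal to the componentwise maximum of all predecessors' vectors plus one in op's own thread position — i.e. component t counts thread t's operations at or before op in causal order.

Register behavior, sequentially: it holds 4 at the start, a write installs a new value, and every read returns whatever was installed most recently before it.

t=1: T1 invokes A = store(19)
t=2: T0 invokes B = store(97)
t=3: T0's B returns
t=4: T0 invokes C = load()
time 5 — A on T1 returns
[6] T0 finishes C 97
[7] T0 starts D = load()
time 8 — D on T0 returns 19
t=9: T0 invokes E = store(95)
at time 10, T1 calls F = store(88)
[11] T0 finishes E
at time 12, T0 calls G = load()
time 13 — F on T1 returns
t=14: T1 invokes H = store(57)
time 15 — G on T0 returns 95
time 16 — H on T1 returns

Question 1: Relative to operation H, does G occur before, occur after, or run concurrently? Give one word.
concurrent

G spans [12,15], H spans [14,16]
the intervals overlap in both directions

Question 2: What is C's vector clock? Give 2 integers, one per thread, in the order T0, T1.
(2, 0)

root op A, invoked 1: fresh clock plus T1's own tick → (0, 1)
root op B, invoked 2: fresh clock plus T0's own tick → (1, 0)
VC(F, invoked at 10): max of VC(A)=(0, 1), then +1 on thread T1 → (0, 2)
VC(C, invoked at 4): max of VC(B)=(1, 0), then +1 on thread T0 → (2, 0)
VC(H, invoked at 14): max of VC(F)=(0, 2), then +1 on thread T1 → (0, 3)
VC(D, invoked at 7): max of VC(A)=(0, 1), VC(C)=(2, 0), then +1 on thread T0 → (3, 1)
VC(E, invoked at 9): max of VC(D)=(3, 1), then +1 on thread T0 → (4, 1)
VC(G, invoked at 12): max of VC(E)=(4, 1), then +1 on thread T0 → (5, 1)
target: VC(C) = (2, 0)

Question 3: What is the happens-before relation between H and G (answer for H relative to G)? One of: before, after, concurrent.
concurrent

H spans [14,16], G spans [12,15]
the intervals overlap in both directions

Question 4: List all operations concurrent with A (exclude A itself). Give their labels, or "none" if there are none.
B, C

concurrent with A ([1,5]): every op whose interval crosses 1..5
B [2,3]: concurrent
C [4,6]: concurrent
D [7,8]: after
E [9,11]: after
F [10,13]: after
G [12,15]: after
H [14,16]: after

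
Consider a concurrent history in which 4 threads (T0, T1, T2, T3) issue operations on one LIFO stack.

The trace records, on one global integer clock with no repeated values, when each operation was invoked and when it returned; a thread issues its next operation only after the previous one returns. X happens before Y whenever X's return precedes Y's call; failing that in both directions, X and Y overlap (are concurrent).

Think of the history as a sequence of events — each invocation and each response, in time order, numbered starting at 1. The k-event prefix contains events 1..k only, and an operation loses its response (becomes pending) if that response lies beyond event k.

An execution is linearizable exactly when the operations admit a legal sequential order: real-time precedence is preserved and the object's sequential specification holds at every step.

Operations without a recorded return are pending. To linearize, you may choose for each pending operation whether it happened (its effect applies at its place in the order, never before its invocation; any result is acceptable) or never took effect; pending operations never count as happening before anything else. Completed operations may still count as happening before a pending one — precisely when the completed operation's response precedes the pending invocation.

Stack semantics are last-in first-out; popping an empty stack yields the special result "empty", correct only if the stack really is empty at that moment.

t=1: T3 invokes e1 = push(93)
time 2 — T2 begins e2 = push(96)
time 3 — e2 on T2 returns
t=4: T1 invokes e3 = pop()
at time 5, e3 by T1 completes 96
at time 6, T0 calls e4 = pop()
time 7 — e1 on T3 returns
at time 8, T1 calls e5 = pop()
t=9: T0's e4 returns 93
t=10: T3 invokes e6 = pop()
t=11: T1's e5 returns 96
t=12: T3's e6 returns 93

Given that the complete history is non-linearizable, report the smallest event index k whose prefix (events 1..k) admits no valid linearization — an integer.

11

events 1..10 are linearizable; a witness order is e1, e2, e3, e4:
1. e1 push(93), leaving stack <93>
2. e2 push(96), leaving stack <93,96>
3. e3 pop() → 96, leaving stack <93>
4. e4 pop() → 93, leaving stack <>
once event 11 joins (e5's response, time 11), exhaustive search finds no witness
completion choices over the 1 pending operation (e6) were checked; none helps
sample order e1, e2, e3, e4, e5 (pending dropped) stalls at step 5 — e5 pop() → 96 has no legal effect
sample order e1, e2, e3, e5, e4 (pending dropped) stalls at step 4 — e5 pop() → 96 has no legal effect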